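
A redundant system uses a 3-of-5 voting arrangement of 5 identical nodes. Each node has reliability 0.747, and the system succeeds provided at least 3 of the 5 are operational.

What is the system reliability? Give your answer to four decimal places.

0.8933

R = Σ_{i=3}^{5} C(5,i) p^i (1−p)^{5−i} with p = 0.747
C(5,3)·0.747^3·0.253^2 = 0.266810
C(5,4)·0.747^4·0.253^1 = 0.393888
C(5,5)·0.747^5·0.253^0 = 0.232596
Sum = 0.8933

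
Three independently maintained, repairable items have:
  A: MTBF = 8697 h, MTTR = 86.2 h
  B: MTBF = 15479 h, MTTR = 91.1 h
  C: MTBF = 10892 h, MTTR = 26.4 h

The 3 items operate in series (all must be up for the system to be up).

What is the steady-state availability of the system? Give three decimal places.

A(A) = MTBF/(MTBF+MTTR) = 8697/(8697+86.2) = 0.990186
A(B) = MTBF/(MTBF+MTTR) = 15479/(15479+91.1) = 0.994149
A(C) = MTBF/(MTBF+MTTR) = 10892/(10892+26.4) = 0.997582
Series availability: 0.990186 × 0.994149 × 0.997582 = 0.982

0.982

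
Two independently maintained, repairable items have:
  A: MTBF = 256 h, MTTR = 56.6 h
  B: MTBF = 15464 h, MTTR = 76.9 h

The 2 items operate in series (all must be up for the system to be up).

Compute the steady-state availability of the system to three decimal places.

A(A) = MTBF/(MTBF+MTTR) = 256/(256+56.6) = 0.818938
A(B) = MTBF/(MTBF+MTTR) = 15464/(15464+76.9) = 0.995052
Series availability: 0.818938 × 0.995052 = 0.815

0.815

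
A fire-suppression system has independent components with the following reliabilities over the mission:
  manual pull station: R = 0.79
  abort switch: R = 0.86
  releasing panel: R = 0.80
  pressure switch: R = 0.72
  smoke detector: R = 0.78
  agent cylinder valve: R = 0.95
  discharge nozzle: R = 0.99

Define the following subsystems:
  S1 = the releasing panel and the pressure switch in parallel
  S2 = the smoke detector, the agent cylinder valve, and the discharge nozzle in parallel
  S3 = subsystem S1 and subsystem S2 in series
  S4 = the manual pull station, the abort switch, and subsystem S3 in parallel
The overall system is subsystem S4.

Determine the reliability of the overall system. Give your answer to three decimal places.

Parallel (releasing panel and pressure switch): 1 − (1 − 0.80000)(1 − 0.72000) = 0.94400
Parallel (smoke detector, agent cylinder valve, and discharge nozzle): 1 − (1 − 0.78000)(1 − 0.95000)(1 − 0.99000) = 0.99989
Series ([0.94400] and [0.99989]): 0.94400 × 0.99989 = 0.94390
Parallel (manual pull station, abort switch, and [0.94390]): 1 − (1 − 0.79000)(1 − 0.86000)(1 − 0.94390) = 0.998

0.998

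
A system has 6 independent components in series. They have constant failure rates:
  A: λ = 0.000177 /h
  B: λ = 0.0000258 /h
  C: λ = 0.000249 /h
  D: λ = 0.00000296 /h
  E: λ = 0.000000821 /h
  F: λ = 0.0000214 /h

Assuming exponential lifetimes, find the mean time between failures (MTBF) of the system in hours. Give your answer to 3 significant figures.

Series of exponential components: λ_sys = Σ λ_i
λ_sys = 0.000177 + 0.0000258 + 0.000249 + 0.00000296 + 0.000000821 + 0.0000214 = 4.7698e-04 /h
MTBF = 1 / λ_sys = 2100 h

2100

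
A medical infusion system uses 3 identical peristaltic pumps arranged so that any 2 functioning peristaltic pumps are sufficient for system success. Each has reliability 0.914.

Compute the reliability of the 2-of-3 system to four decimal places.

R = Σ_{i=2}^{3} C(3,i) p^i (1−p)^{3−i} with p = 0.914
C(3,2)·0.914^2·0.086^1 = 0.215532
C(3,3)·0.914^3·0.086^0 = 0.763552
Sum = 0.9791

0.9791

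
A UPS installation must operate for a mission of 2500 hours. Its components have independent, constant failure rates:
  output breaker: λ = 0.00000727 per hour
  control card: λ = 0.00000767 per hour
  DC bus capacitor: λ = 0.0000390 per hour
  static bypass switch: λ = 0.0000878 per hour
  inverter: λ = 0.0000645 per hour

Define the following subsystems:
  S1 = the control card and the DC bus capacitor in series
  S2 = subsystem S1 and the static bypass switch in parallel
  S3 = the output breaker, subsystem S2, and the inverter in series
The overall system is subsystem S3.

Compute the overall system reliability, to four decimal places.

0.8176

R(output breaker) = exp(−0.00000727 × 2500) = 0.981989
R(control card) = exp(−0.00000767 × 2500) = 0.981008
R(DC bus capacitor) = exp(−0.0000390 × 2500) = 0.907102
R(static bypass switch) = exp(−0.0000878 × 2500) = 0.802920
R(inverter) = exp(−0.0000645 × 2500) = 0.851079
Series (control card and DC bus capacitor): 0.981008 × 0.907102 = 0.889874
Parallel ([0.889874] and static bypass switch): 1 − (1 − 0.889874)(1 − 0.802920) = 0.978296
Series (output breaker, [0.978296], and inverter): 0.981989 × 0.978296 × 0.851079 = 0.8176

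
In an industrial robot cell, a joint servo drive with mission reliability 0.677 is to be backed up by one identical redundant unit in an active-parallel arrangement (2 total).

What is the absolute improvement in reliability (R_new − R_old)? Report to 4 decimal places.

R_before = 0.677
R_after = 1 − (1 − 0.677)^2 = 0.8957
ΔR = 0.8957 − 0.677 = 0.2187

0.2187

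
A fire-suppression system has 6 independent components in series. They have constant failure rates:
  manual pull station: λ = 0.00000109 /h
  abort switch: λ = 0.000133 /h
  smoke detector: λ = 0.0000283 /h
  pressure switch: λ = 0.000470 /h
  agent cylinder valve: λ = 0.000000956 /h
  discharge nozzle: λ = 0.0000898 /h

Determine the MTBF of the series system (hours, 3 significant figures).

1380

Series of exponential components: λ_sys = Σ λ_i
λ_sys = 0.00000109 + 0.000133 + 0.0000283 + 0.000470 + 0.000000956 + 0.0000898 = 7.2315e-04 /h
MTBF = 1 / λ_sys = 1380 h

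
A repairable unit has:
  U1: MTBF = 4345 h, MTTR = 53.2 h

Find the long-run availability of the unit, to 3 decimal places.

A(U1) = MTBF/(MTBF+MTTR) = 4345/(4345+53.2) = 0.988

0.988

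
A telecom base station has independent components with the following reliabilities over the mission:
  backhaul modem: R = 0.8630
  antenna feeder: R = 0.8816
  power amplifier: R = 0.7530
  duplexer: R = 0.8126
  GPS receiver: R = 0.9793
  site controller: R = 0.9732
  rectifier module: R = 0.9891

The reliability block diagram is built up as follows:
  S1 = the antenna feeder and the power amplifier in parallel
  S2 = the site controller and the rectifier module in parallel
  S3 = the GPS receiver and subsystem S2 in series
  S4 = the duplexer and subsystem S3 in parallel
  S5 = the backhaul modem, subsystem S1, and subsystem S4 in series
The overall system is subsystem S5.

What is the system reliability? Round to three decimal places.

Parallel (antenna feeder and power amplifier): 1 − (1 − 0.88160)(1 − 0.75300) = 0.97076
Parallel (site controller and rectifier module): 1 − (1 − 0.97320)(1 − 0.98910) = 0.99971
Series (GPS receiver and [0.99971]): 0.97930 × 0.99971 = 0.97902
Parallel (duplexer and [0.97902]): 1 − (1 − 0.81260)(1 − 0.97902) = 0.99607
Series (backhaul modem, [0.97076], and [0.99607]): 0.86300 × 0.97076 × 0.99607 = 0.834

0.834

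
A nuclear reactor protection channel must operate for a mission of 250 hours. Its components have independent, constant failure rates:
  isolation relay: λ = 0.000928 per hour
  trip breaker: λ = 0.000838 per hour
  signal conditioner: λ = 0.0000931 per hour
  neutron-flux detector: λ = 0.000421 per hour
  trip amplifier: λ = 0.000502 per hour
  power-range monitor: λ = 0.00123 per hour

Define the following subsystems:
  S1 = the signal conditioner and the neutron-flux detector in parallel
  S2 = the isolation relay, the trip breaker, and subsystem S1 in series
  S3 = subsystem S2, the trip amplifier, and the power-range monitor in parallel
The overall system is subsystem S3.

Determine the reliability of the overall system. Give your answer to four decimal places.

R(isolation relay) = exp(−0.000928 × 250) = 0.792946
R(trip breaker) = exp(−0.000838 × 250) = 0.810990
R(signal conditioner) = exp(−0.0000931 × 250) = 0.976994
R(neutron-flux detector) = exp(−0.000421 × 250) = 0.900099
R(trip amplifier) = exp(−0.000502 × 250) = 0.882056
R(power-range monitor) = exp(−0.00123 × 250) = 0.735283
Parallel (signal conditioner and neutron-flux detector): 1 − (1 − 0.976994)(1 − 0.900099) = 0.997702
Series (isolation relay, trip breaker, and [0.997702]): 0.792946 × 0.810990 × 0.997702 = 0.641593
Parallel ([0.641593], trip amplifier, and power-range monitor): 1 − (1 − 0.641593)(1 − 0.882056)(1 − 0.735283) = 0.9888

0.9888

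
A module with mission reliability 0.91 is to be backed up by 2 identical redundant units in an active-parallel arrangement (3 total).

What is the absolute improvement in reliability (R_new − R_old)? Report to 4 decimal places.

0.0893

R_before = 0.91
R_after = 1 − (1 − 0.91)^3 = 0.9993
ΔR = 0.9993 − 0.91 = 0.0893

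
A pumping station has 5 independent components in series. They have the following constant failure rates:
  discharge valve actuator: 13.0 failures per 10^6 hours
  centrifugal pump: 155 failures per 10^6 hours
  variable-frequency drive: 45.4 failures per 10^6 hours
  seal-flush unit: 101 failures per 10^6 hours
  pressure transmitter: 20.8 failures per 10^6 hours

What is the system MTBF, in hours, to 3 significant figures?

2980

Series of exponential components: λ_sys = Σ λ_i
λ_sys = 0.0000130 + 0.000155 + 0.0000454 + 0.000101 + 0.0000208 = 3.3520e-04 /h
MTBF = 1 / λ_sys = 2980 h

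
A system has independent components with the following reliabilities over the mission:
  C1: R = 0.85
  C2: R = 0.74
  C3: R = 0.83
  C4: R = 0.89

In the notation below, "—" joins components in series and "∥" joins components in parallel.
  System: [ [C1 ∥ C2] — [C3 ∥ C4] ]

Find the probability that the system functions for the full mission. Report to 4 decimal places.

0.9430

Parallel (C1 and C2): 1 − (1 − 0.850000)(1 − 0.740000) = 0.961000
Parallel (C3 and C4): 1 − (1 − 0.830000)(1 − 0.890000) = 0.981300
Series ([0.961000] and [0.981300]): 0.961000 × 0.981300 = 0.9430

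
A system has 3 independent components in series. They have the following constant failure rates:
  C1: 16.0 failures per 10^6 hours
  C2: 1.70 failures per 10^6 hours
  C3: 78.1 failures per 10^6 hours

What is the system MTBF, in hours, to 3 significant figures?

10400

Series of exponential components: λ_sys = Σ λ_i
λ_sys = 0.0000160 + 0.00000170 + 0.0000781 = 9.5800e-05 /h
MTBF = 1 / λ_sys = 10400 h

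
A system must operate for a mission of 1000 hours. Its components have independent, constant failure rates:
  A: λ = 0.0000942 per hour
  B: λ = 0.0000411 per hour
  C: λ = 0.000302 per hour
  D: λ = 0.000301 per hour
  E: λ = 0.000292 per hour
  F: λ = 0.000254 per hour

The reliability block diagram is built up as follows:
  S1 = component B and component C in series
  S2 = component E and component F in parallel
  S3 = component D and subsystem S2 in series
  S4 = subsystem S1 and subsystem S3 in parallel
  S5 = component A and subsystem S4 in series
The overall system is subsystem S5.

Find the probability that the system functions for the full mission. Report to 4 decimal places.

R(A) = exp(−0.0000942 × 1000) = 0.910101
R(B) = exp(−0.0000411 × 1000) = 0.959733
R(C) = exp(−0.000302 × 1000) = 0.739338
R(D) = exp(−0.000301 × 1000) = 0.740078
R(E) = exp(−0.000292 × 1000) = 0.746769
R(F) = exp(−0.000254 × 1000) = 0.775692
Series (B and C): 0.959733 × 0.739338 = 0.709567
Parallel (E and F): 1 − (1 − 0.746769)(1 − 0.775692) = 0.943198
Series (D and [0.943198]): 0.740078 × 0.943198 = 0.698040
Parallel ([0.709567] and [0.698040]): 1 − (1 − 0.709567)(1 − 0.698040) = 0.912301
Series (A and [0.912301]): 0.910101 × 0.912301 = 0.8303

0.8303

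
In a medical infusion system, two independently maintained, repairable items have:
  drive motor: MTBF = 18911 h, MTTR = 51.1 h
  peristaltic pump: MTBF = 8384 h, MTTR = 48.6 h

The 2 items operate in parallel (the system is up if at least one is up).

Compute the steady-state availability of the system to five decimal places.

0.99998

A(drive motor) = MTBF/(MTBF+MTTR) = 18911/(18911+51.1) = 0.997305
A(peristaltic pump) = MTBF/(MTBF+MTTR) = 8384/(8384+48.6) = 0.994237
Parallel availability: 1 − (1 − 0.997305)(1 − 0.994237) = 0.99998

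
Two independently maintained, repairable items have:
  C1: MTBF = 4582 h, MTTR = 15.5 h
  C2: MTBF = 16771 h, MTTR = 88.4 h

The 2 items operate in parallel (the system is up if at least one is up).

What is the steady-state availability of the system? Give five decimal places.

0.99998

A(C1) = MTBF/(MTBF+MTTR) = 4582/(4582+15.5) = 0.996629
A(C2) = MTBF/(MTBF+MTTR) = 16771/(16771+88.4) = 0.994757
Parallel availability: 1 − (1 − 0.996629)(1 − 0.994757) = 0.99998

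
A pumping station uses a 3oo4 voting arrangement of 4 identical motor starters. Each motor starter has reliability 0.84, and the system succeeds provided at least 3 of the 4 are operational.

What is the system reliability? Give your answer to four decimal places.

0.8772

R = Σ_{i=3}^{4} C(4,i) p^i (1−p)^{4−i} with p = 0.84
C(4,3)·0.84^3·0.16^1 = 0.379331
C(4,4)·0.84^4·0.16^0 = 0.497871
Sum = 0.8772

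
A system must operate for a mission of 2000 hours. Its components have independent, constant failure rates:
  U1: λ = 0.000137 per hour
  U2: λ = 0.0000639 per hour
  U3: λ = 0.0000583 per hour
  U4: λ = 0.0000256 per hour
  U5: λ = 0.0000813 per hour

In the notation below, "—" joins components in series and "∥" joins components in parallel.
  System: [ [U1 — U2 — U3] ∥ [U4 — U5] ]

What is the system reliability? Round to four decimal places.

R(U1) = exp(−0.000137 × 2000) = 0.760332
R(U2) = exp(−0.0000639 × 2000) = 0.880029
R(U3) = exp(−0.0000583 × 2000) = 0.889941
R(U4) = exp(−0.0000256 × 2000) = 0.950089
R(U5) = exp(−0.0000813 × 2000) = 0.849931
Series (U1, U2, and U3): 0.760332 × 0.880029 × 0.889941 = 0.595472
Series (U4 and U5): 0.950089 × 0.849931 = 0.807510
Parallel ([0.595472] and [0.807510]): 1 − (1 − 0.595472)(1 − 0.807510) = 0.9221

0.9221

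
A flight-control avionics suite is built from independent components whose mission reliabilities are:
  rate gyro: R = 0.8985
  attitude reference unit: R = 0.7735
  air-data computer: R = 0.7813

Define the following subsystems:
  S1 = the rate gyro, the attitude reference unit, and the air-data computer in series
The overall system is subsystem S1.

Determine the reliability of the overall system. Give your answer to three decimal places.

0.543

Series (rate gyro, attitude reference unit, and air-data computer): 0.89850 × 0.77350 × 0.78130 = 0.543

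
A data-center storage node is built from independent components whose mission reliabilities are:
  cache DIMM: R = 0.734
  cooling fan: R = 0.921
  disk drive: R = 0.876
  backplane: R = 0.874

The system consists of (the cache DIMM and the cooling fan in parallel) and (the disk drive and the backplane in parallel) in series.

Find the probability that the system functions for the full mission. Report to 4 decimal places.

Parallel (cache DIMM and cooling fan): 1 − (1 − 0.734000)(1 − 0.921000) = 0.978986
Parallel (disk drive and backplane): 1 − (1 − 0.876000)(1 − 0.874000) = 0.984376
Series ([0.978986] and [0.984376]): 0.978986 × 0.984376 = 0.9637

0.9637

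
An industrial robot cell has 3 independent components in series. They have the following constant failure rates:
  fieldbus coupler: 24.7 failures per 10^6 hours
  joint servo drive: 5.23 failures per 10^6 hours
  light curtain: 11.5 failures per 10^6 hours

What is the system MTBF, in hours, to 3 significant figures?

Series of exponential components: λ_sys = Σ λ_i
λ_sys = 0.0000247 + 0.00000523 + 0.0000115 = 4.1430e-05 /h
MTBF = 1 / λ_sys = 24100 h

24100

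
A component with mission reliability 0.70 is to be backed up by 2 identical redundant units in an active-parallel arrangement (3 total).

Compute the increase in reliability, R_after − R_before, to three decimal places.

R_before = 0.70
R_after = 1 − (1 − 0.70)^3 = 0.973
ΔR = 0.973 − 0.70 = 0.273

0.273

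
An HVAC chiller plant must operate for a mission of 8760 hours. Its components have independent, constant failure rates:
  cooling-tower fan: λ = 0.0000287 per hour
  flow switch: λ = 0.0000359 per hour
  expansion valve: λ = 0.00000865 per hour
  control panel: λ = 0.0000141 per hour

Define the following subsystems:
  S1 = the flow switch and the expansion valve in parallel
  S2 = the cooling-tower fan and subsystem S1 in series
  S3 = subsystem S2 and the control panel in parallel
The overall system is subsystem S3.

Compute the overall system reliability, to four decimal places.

R(cooling-tower fan) = exp(−0.0000287 × 8760) = 0.777702
R(flow switch) = exp(−0.0000359 × 8760) = 0.730166
R(expansion valve) = exp(−0.00000865 × 8760) = 0.927026
R(control panel) = exp(−0.0000141 × 8760) = 0.883808
Parallel (flow switch and expansion valve): 1 − (1 − 0.730166)(1 − 0.927026) = 0.980309
Series (cooling-tower fan and [0.980309]): 0.777702 × 0.980309 = 0.762388
Parallel ([0.762388] and control panel): 1 − (1 − 0.762388)(1 − 0.883808) = 0.9724

0.9724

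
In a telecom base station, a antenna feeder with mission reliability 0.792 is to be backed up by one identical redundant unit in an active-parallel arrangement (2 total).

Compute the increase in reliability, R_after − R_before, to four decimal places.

R_before = 0.792
R_after = 1 − (1 − 0.792)^2 = 0.9567
ΔR = 0.9567 − 0.792 = 0.1647

0.1647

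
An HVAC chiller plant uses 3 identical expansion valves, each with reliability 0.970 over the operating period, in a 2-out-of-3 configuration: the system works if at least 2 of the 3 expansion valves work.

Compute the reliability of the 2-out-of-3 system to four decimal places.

R = Σ_{i=2}^{3} C(3,i) p^i (1−p)^{3−i} with p = 0.970
C(3,2)·0.970^2·0.030^1 = 0.084681
C(3,3)·0.970^3·0.030^0 = 0.912673
Sum = 0.9974

0.9974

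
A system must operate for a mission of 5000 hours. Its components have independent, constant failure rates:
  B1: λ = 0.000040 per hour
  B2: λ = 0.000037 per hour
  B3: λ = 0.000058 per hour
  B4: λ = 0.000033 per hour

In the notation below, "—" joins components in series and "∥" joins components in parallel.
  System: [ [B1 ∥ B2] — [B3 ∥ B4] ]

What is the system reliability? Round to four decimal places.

R(B1) = exp(−0.000040 × 5000) = 0.818731
R(B2) = exp(−0.000037 × 5000) = 0.831104
R(B3) = exp(−0.000058 × 5000) = 0.748264
R(B4) = exp(−0.000033 × 5000) = 0.847894
Parallel (B1 and B2): 1 − (1 − 0.818731)(1 − 0.831104) = 0.969384
Parallel (B3 and B4): 1 − (1 − 0.748264)(1 − 0.847894) = 0.961709
Series ([0.969384] and [0.961709]): 0.969384 × 0.961709 = 0.9323

0.9323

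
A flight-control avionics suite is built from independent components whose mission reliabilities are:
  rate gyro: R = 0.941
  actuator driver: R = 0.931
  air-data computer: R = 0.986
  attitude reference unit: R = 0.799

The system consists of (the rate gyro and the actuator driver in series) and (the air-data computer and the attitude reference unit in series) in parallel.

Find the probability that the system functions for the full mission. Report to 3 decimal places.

0.974

Series (rate gyro and actuator driver): 0.94100 × 0.93100 = 0.87607
Series (air-data computer and attitude reference unit): 0.98600 × 0.79900 = 0.78781
Parallel ([0.87607] and [0.78781]): 1 − (1 − 0.87607)(1 − 0.78781) = 0.974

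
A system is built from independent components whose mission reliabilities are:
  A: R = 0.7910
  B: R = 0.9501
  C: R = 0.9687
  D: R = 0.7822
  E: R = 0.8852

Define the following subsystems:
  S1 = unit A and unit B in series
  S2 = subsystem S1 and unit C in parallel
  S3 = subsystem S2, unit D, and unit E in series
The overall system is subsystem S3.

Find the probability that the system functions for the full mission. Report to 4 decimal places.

0.6870

Series (A and B): 0.791000 × 0.950100 = 0.751529
Parallel ([0.751529] and C): 1 − (1 − 0.751529)(1 − 0.968700) = 0.992223
Series ([0.992223], D, and E): 0.992223 × 0.782200 × 0.885200 = 0.6870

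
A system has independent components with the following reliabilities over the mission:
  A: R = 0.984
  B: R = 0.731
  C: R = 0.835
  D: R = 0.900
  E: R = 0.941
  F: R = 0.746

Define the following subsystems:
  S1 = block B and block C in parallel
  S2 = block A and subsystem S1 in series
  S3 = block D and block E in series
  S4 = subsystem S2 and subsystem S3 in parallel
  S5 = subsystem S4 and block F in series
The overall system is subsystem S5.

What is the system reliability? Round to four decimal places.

Parallel (B and C): 1 − (1 − 0.731000)(1 − 0.835000) = 0.955615
Series (A and [0.955615]): 0.984000 × 0.955615 = 0.940325
Series (D and E): 0.900000 × 0.941000 = 0.846900
Parallel ([0.940325] and [0.846900]): 1 − (1 − 0.940325)(1 − 0.846900) = 0.990864
Series ([0.990864] and F): 0.990864 × 0.746000 = 0.7392

0.7392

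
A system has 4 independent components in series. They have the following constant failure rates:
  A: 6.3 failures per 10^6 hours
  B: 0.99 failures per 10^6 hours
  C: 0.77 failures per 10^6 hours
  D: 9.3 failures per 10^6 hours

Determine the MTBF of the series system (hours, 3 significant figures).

Series of exponential components: λ_sys = Σ λ_i
λ_sys = 0.0000063 + 0.00000099 + 0.00000077 + 0.0000093 = 1.7360e-05 /h
MTBF = 1 / λ_sys = 57600 h

57600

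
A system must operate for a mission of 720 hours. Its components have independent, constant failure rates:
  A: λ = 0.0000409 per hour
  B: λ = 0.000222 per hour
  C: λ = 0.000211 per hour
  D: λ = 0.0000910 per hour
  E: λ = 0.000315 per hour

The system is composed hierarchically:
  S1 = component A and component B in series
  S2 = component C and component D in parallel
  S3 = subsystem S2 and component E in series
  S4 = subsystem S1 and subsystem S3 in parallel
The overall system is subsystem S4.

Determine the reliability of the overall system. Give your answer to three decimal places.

R(A) = exp(−0.0000409 × 720) = 0.97098
R(B) = exp(−0.000222 × 720) = 0.85228
R(C) = exp(−0.000211 × 720) = 0.85906
R(D) = exp(−0.0000910 × 720) = 0.93658
R(E) = exp(−0.000315 × 720) = 0.79708
Series (A and B): 0.97098 × 0.85228 = 0.82755
Parallel (C and D): 1 − (1 − 0.85906)(1 − 0.93658) = 0.99106
Series ([0.99106] and E): 0.99106 × 0.79708 = 0.78995
Parallel ([0.82755] and [0.78995]): 1 − (1 − 0.82755)(1 − 0.78995) = 0.964

0.964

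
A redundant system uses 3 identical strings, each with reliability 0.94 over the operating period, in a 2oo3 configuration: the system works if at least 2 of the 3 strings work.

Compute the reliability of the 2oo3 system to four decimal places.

0.9896

R = Σ_{i=2}^{3} C(3,i) p^i (1−p)^{3−i} with p = 0.94
C(3,2)·0.94^2·0.06^1 = 0.159048
C(3,3)·0.94^3·0.06^0 = 0.830584
Sum = 0.9896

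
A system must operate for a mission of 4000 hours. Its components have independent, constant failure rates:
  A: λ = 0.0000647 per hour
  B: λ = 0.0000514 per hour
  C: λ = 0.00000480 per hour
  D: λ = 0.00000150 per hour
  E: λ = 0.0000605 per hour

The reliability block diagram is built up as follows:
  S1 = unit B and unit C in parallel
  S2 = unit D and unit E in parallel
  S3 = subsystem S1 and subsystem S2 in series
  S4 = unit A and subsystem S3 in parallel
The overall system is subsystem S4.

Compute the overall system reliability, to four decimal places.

R(A) = exp(−0.0000647 × 4000) = 0.771977
R(B) = exp(−0.0000514 × 4000) = 0.814159
R(C) = exp(−0.00000480 × 4000) = 0.980983
R(D) = exp(−0.00000150 × 4000) = 0.994018
R(E) = exp(−0.0000605 × 4000) = 0.785056
Parallel (B and C): 1 − (1 − 0.814159)(1 − 0.980983) = 0.996466
Parallel (D and E): 1 − (1 − 0.994018)(1 − 0.785056) = 0.998714
Series ([0.996466] and [0.998714]): 0.996466 × 0.998714 = 0.995185
Parallel (A and [0.995185]): 1 − (1 − 0.771977)(1 − 0.995185) = 0.9989

0.9989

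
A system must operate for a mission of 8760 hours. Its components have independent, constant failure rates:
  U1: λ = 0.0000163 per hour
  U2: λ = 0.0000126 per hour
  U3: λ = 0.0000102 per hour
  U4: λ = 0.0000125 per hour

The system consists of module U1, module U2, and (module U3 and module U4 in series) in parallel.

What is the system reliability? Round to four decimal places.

R(U1) = exp(−0.0000163 × 8760) = 0.866938
R(U2) = exp(−0.0000126 × 8760) = 0.895497
R(U3) = exp(−0.0000102 × 8760) = 0.914524
R(U4) = exp(−0.0000125 × 8760) = 0.896282
Series (U3 and U4): 0.914524 × 0.896282 = 0.819671
Parallel (U1, U2, and [0.819671]): 1 − (1 − 0.866938)(1 − 0.895497)(1 − 0.819671) = 0.9975

0.9975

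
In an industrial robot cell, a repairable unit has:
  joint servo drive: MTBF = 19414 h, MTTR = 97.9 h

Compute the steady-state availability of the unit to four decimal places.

0.9950

A(joint servo drive) = MTBF/(MTBF+MTTR) = 19414/(19414+97.9) = 0.9950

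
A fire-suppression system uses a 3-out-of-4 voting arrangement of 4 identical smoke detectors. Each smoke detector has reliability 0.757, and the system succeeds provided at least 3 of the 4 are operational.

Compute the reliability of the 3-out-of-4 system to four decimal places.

0.7500

R = Σ_{i=3}^{4} C(4,i) p^i (1−p)^{4−i} with p = 0.757
C(4,3)·0.757^3·0.243^1 = 0.421652
C(4,4)·0.757^4·0.243^0 = 0.328385
Sum = 0.7500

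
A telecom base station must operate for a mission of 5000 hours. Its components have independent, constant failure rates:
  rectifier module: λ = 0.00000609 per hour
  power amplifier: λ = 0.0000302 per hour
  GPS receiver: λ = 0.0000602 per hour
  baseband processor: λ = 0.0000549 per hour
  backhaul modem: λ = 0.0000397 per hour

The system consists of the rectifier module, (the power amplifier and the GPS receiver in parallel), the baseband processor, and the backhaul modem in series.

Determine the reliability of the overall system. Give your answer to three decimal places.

0.582

R(rectifier module) = exp(−0.00000609 × 5000) = 0.97001
R(power amplifier) = exp(−0.0000302 × 5000) = 0.85985
R(GPS receiver) = exp(−0.0000602 × 5000) = 0.74008
R(baseband processor) = exp(−0.0000549 × 5000) = 0.75995
R(backhaul modem) = exp(−0.0000397 × 5000) = 0.81996
Parallel (power amplifier and GPS receiver): 1 − (1 − 0.85985)(1 − 0.74008) = 0.96357
Series (rectifier module, [0.96357], baseband processor, and backhaul modem): 0.97001 × 0.96357 × 0.75995 × 0.81996 = 0.582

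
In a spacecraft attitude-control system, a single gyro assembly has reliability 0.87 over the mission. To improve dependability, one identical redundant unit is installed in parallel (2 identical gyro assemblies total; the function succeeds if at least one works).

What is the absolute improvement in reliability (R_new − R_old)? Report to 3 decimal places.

0.113

R_before = 0.87
R_after = 1 − (1 − 0.87)^2 = 0.983
ΔR = 0.983 − 0.87 = 0.113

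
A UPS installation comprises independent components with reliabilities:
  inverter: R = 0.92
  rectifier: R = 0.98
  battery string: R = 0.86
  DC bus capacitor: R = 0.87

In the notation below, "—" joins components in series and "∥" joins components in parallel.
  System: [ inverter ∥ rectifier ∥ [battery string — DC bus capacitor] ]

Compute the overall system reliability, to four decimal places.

0.9996

Series (battery string and DC bus capacitor): 0.860000 × 0.870000 = 0.748200
Parallel (inverter, rectifier, and [0.748200]): 1 − (1 − 0.920000)(1 − 0.980000)(1 − 0.748200) = 0.9996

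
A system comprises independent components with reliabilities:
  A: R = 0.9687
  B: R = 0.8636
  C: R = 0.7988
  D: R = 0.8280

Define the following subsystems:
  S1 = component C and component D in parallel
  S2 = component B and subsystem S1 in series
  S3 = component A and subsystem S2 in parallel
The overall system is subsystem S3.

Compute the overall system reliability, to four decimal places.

Parallel (C and D): 1 − (1 − 0.798800)(1 − 0.828000) = 0.965394
Series (B and [0.965394]): 0.863600 × 0.965394 = 0.833714
Parallel (A and [0.833714]): 1 − (1 − 0.968700)(1 − 0.833714) = 0.9948

0.9948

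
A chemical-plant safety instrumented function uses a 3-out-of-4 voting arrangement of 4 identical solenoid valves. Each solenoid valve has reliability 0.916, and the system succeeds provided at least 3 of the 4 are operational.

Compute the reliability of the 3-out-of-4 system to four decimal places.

0.9623

R = Σ_{i=3}^{4} C(4,i) p^i (1−p)^{4−i} with p = 0.916
C(4,3)·0.916^3·0.084^1 = 0.258241
C(4,4)·0.916^4·0.084^0 = 0.704015
Sum = 0.9623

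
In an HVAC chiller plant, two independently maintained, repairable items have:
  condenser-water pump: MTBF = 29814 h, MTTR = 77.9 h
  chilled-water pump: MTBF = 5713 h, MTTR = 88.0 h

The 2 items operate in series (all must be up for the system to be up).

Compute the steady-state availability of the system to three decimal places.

0.982

A(condenser-water pump) = MTBF/(MTBF+MTTR) = 29814/(29814+77.9) = 0.997394
A(chilled-water pump) = MTBF/(MTBF+MTTR) = 5713/(5713+88.0) = 0.984830
Series availability: 0.997394 × 0.984830 = 0.982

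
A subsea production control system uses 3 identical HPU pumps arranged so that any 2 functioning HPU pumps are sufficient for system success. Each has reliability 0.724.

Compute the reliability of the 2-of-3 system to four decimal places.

0.8135

R = Σ_{i=2}^{3} C(3,i) p^i (1−p)^{3−i} with p = 0.724
C(3,2)·0.724^2·0.276^1 = 0.434018
C(3,3)·0.724^3·0.276^0 = 0.379503
Sum = 0.8135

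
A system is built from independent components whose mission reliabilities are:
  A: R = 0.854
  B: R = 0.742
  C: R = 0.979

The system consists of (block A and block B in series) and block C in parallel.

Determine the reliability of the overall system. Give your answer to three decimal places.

Series (A and B): 0.85400 × 0.74200 = 0.63367
Parallel ([0.63367] and C): 1 − (1 − 0.63367)(1 − 0.97900) = 0.992

0.992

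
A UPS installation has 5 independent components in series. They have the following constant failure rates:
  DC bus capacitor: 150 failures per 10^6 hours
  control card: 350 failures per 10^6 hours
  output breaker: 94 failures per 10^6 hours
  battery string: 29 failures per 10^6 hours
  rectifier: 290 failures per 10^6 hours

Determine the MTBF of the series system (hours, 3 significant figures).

1100

Series of exponential components: λ_sys = Σ λ_i
λ_sys = 0.00015 + 0.00035 + 0.000094 + 0.000029 + 0.00029 = 9.1300e-04 /h
MTBF = 1 / λ_sys = 1100 h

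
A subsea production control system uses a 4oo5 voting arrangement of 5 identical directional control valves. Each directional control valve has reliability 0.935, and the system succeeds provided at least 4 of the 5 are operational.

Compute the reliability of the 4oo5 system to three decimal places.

R = Σ_{i=4}^{5} C(5,i) p^i (1−p)^{5−i} with p = 0.935
C(5,4)·0.935^4·0.065^1 = 0.24839
C(5,5)·0.935^5·0.065^0 = 0.71459
Sum = 0.963

0.963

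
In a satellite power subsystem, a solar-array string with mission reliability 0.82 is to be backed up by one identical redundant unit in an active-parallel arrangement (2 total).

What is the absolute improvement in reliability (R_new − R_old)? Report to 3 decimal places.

R_before = 0.82
R_after = 1 − (1 − 0.82)^2 = 0.968
ΔR = 0.968 − 0.82 = 0.148

0.148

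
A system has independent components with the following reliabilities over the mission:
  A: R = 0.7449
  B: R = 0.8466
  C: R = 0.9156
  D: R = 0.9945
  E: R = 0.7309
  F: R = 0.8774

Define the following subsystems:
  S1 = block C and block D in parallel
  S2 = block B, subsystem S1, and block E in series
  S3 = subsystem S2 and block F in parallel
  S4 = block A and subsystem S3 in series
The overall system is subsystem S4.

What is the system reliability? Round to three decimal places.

0.710

Parallel (C and D): 1 − (1 − 0.91560)(1 − 0.99450) = 0.99954
Series (B, [0.99954], and E): 0.84660 × 0.99954 × 0.73090 = 0.61850
Parallel ([0.61850] and F): 1 − (1 − 0.61850)(1 − 0.87740) = 0.95323
Series (A and [0.95323]): 0.74490 × 0.95323 = 0.710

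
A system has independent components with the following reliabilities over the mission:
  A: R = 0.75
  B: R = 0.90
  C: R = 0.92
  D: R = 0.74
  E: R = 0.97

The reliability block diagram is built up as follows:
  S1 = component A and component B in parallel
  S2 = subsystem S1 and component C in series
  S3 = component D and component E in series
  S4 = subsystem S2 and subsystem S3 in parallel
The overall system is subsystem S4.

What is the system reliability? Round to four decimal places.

0.9709

Parallel (A and B): 1 − (1 − 0.750000)(1 − 0.900000) = 0.975000
Series ([0.975000] and C): 0.975000 × 0.920000 = 0.897000
Series (D and E): 0.740000 × 0.970000 = 0.717800
Parallel ([0.897000] and [0.717800]): 1 − (1 − 0.897000)(1 − 0.717800) = 0.9709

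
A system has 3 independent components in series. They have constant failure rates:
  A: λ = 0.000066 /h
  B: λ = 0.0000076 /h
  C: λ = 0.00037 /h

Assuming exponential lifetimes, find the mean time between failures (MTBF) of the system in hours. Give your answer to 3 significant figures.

2250

Series of exponential components: λ_sys = Σ λ_i
λ_sys = 0.000066 + 0.0000076 + 0.00037 = 4.4360e-04 /h
MTBF = 1 / λ_sys = 2250 h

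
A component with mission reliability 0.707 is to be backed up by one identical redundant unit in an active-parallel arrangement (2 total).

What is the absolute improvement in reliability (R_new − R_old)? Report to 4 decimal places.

R_before = 0.707
R_after = 1 − (1 − 0.707)^2 = 0.9142
ΔR = 0.9142 − 0.707 = 0.2072

0.2072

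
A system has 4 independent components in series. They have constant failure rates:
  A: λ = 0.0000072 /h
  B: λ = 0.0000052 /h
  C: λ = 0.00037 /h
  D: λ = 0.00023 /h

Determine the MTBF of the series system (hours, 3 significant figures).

1630

Series of exponential components: λ_sys = Σ λ_i
λ_sys = 0.0000072 + 0.0000052 + 0.00037 + 0.00023 = 6.1240e-04 /h
MTBF = 1 / λ_sys = 1630 h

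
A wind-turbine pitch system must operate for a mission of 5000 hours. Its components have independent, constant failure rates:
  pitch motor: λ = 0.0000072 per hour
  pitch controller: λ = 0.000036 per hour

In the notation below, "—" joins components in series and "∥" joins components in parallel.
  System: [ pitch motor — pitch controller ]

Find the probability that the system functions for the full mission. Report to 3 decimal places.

0.806

R(pitch motor) = exp(−0.0000072 × 5000) = 0.96464
R(pitch controller) = exp(−0.000036 × 5000) = 0.83527
Series (pitch motor and pitch controller): 0.96464 × 0.83527 = 0.806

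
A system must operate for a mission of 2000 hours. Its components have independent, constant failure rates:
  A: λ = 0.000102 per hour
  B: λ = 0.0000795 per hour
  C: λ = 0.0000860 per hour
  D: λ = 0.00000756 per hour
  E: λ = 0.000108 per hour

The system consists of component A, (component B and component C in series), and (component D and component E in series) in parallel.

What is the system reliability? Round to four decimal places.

R(A) = exp(−0.000102 × 2000) = 0.815462
R(B) = exp(−0.0000795 × 2000) = 0.852996
R(C) = exp(−0.0000860 × 2000) = 0.841979
R(D) = exp(−0.00000756 × 2000) = 0.984994
R(E) = exp(−0.000108 × 2000) = 0.805735
Series (B and C): 0.852996 × 0.841979 = 0.718205
Series (D and E): 0.984994 × 0.805735 = 0.793644
Parallel (A, [0.718205], and [0.793644]): 1 − (1 − 0.815462)(1 − 0.718205)(1 − 0.793644) = 0.9893

0.9893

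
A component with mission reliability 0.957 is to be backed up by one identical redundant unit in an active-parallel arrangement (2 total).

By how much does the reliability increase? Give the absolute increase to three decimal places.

0.041

R_before = 0.957
R_after = 1 − (1 − 0.957)^2 = 0.998
ΔR = 0.998 − 0.957 = 0.041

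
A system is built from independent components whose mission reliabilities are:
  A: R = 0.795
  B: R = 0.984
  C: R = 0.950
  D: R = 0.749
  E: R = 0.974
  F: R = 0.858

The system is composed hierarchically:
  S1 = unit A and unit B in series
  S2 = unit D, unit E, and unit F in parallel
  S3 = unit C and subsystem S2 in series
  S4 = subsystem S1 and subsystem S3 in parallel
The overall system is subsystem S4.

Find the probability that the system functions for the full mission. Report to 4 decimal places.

Series (A and B): 0.795000 × 0.984000 = 0.782280
Parallel (D, E, and F): 1 − (1 − 0.749000)(1 − 0.974000)(1 − 0.858000) = 0.999073
Series (C and [0.999073]): 0.950000 × 0.999073 = 0.949119
Parallel ([0.782280] and [0.949119]): 1 − (1 − 0.782280)(1 − 0.949119) = 0.9889

0.9889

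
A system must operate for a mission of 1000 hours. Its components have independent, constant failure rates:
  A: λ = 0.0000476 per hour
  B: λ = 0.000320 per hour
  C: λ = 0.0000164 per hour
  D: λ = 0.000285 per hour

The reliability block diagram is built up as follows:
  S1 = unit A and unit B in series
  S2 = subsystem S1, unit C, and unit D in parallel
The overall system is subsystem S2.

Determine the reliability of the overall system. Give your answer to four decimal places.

R(A) = exp(−0.0000476 × 1000) = 0.953515
R(B) = exp(−0.000320 × 1000) = 0.726149
R(C) = exp(−0.0000164 × 1000) = 0.983734
R(D) = exp(−0.000285 × 1000) = 0.752014
Series (A and B): 0.953515 × 0.726149 = 0.692394
Parallel ([0.692394], C, and D): 1 − (1 − 0.692394)(1 − 0.983734)(1 − 0.752014) = 0.9988

0.9988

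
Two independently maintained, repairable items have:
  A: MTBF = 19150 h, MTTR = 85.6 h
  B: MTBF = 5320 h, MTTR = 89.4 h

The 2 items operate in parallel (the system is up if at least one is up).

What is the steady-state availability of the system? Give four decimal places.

0.9999

A(A) = MTBF/(MTBF+MTTR) = 19150/(19150+85.6) = 0.995550
A(B) = MTBF/(MTBF+MTTR) = 5320/(5320+89.4) = 0.983473
Parallel availability: 1 − (1 − 0.995550)(1 − 0.983473) = 0.9999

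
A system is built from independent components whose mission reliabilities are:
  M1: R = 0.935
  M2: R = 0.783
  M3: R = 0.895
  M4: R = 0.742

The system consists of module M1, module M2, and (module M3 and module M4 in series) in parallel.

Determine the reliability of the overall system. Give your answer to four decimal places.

Series (M3 and M4): 0.895000 × 0.742000 = 0.664090
Parallel (M1, M2, and [0.664090]): 1 − (1 − 0.935000)(1 − 0.783000)(1 − 0.664090) = 0.9953

0.9953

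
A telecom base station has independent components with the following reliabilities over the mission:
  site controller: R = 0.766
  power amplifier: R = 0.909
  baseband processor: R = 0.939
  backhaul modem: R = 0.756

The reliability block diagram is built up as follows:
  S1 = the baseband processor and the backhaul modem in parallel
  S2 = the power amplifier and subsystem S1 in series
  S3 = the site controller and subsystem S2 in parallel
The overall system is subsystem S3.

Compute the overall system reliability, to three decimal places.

0.976

Parallel (baseband processor and backhaul modem): 1 − (1 − 0.93900)(1 − 0.75600) = 0.98512
Series (power amplifier and [0.98512]): 0.90900 × 0.98512 = 0.89547
Parallel (site controller and [0.89547]): 1 − (1 − 0.76600)(1 − 0.89547) = 0.976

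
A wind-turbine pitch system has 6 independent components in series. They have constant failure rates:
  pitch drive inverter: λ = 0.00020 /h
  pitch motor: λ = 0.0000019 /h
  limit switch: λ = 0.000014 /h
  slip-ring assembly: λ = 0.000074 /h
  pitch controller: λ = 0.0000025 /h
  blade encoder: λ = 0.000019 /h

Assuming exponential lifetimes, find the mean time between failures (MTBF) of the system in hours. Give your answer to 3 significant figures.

3210

Series of exponential components: λ_sys = Σ λ_i
λ_sys = 0.00020 + 0.0000019 + 0.000014 + 0.000074 + 0.0000025 + 0.000019 = 3.1140e-04 /h
MTBF = 1 / λ_sys = 3210 h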